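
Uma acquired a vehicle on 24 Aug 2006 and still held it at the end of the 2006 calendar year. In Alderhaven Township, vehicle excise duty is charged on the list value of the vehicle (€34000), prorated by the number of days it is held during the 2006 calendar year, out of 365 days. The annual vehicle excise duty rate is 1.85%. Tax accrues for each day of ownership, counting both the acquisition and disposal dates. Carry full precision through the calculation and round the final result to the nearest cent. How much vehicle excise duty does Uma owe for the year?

Days held (24 Aug – 31 Dec 2006): 130 out of 365
Tax = €34000 × 1.85% × 130/365 = €224.0274

€224.03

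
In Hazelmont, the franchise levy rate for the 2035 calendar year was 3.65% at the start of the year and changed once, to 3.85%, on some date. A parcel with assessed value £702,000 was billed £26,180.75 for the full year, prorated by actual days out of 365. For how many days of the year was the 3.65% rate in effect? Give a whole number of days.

220 days

Let d = days at the first rate; then 365 − d days at the second rate.
£702,000 × [3.65%·d + 3.85%·(365−d)] / 365 = £26,180.75
Solving gives d = 220, so the new rate took effect on August 9, 2035.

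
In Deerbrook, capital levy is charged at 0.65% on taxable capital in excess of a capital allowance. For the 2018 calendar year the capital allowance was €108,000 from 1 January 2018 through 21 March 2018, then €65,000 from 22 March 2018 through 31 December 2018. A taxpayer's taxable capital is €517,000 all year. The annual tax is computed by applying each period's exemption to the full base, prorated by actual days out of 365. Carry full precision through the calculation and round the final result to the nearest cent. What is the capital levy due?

€2,876.74

1 January – 21 March 2018: 80 days, exemption €108,000 → (€517,000 − €108,000) × 0.65% × 80/365 = €582.6849
22 March – 31 December 2018: 285 days, exemption €65,000 → (€517,000 − €65,000) × 0.65% × 285/365 = €2,294.0548
Total = €2,876.7397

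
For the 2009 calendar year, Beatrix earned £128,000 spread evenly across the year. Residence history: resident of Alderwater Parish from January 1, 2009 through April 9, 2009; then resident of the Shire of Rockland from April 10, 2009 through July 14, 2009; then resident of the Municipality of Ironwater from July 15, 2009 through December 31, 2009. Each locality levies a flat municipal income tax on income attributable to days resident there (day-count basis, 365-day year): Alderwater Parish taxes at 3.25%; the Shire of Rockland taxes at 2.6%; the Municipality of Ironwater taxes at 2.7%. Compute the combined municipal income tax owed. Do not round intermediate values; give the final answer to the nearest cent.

£3,613.28

Alderwater Parish, January 1 – April 9, 2009: 99 days → £128,000 × 3.25% × 99/365 = £1,128.3288
The Shire of Rockland, April 10 – July 14, 2009: 96 days → £128,000 × 2.6% × 96/365 = £875.3096
The Municipality of Ironwater, July 15 – December 31, 2009: 170 days → £128,000 × 2.7% × 170/365 = £1,609.6438
Total = £3,613.2822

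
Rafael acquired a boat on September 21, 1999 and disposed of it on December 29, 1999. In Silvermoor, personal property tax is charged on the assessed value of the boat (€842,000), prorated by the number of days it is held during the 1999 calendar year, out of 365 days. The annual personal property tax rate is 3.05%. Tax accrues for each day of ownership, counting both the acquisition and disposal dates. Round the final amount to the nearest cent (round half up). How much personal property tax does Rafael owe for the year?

€7,035.89

Days held (September 21 – December 29, 1999): 100 out of 365
Tax = €842,000 × 3.05% × 100/365 = €7,035.8904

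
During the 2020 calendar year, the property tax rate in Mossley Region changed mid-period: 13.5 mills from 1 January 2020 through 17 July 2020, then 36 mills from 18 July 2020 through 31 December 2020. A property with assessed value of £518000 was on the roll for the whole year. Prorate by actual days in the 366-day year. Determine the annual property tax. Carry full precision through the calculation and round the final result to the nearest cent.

1 January – 17 July 2020: 199 days at 13.5 mills → £518000 × 1.35% × 199/366 = £3802.2049
18 July – 31 December 2020: 167 days at 36 mills → £518000 × 3.6% × 167/366 = £8508.7869
Total = £12310.9918

£12310.99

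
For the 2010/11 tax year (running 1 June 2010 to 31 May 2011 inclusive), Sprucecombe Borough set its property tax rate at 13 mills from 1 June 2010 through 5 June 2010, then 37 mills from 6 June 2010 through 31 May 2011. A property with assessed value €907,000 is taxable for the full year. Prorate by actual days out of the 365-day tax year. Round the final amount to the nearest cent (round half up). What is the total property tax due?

€33,260.81

1 June – 5 June 2010: 5 days at 13 mills → €907,000 × 1.3% × 5/365 = €161.5205
6 June 2010 – 31 May 2011: 360 days at 37 mills → €907,000 × 3.7% × 360/365 = €33,099.2877
Total = €33,260.8082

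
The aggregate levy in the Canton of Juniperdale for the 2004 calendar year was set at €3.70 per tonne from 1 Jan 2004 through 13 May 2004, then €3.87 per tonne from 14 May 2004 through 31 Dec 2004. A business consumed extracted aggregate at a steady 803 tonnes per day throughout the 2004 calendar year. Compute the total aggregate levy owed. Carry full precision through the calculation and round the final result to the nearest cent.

€1,119,092.92

1 Jan – 13 May 2004: 134 days × 803 tonnes/day = 107,602 tonnes at €3.70/tonne → €398,127.40
14 May – 31 Dec 2004: 232 days × 803 tonnes/day = 186,296 tonnes at €3.87/tonne → €720,965.52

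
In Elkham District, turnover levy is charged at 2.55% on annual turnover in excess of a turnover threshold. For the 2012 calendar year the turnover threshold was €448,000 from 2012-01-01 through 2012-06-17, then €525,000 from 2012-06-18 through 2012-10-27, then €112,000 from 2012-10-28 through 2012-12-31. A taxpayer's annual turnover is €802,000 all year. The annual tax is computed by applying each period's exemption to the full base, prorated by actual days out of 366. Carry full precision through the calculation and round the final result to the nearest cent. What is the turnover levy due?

2012-01-01 to 2012-06-17: 169 days, exemption €448,000 → (€802,000 − €448,000) × 2.55% × 169/366 = €4,168.2049
2012-06-18 to 2012-10-27: 132 days, exemption €525,000 → (€802,000 − €525,000) × 2.55% × 132/366 = €2,547.4918
2012-10-28 to 2012-12-31: 65 days, exemption €112,000 → (€802,000 − €112,000) × 2.55% × 65/366 = €3,124.7951
Total = €9,840.4918

€9,840.49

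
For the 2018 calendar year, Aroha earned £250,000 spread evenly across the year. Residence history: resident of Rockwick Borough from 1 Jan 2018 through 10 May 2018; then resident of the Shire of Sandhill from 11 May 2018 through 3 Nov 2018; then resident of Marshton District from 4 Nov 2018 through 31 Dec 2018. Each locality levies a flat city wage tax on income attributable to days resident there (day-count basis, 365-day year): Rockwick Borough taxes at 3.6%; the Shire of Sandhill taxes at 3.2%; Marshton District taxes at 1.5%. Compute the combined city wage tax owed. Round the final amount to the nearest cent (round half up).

Rockwick Borough, 1 Jan – 10 May 2018: 130 days → £250,000 × 3.6% × 130/365 = £3,205.4795
The Shire of Sandhill, 11 May – 3 Nov 2018: 177 days → £250,000 × 3.2% × 177/365 = £3,879.4521
Marshton District, 4 Nov – 31 Dec 2018: 58 days → £250,000 × 1.5% × 58/365 = £595.8904
Total = £7,680.8219

£7,680.82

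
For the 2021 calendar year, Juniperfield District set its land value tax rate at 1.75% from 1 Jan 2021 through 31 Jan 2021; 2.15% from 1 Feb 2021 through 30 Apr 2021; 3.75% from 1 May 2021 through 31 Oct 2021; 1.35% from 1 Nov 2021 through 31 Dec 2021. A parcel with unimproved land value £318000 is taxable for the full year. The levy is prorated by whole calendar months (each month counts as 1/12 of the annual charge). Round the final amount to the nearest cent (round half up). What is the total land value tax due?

1 Jan – 31 Jan 2021: 1 month at 1.75% → £318000 × 1.75% × 1/12 = £463.7500
1 Feb – 30 Apr 2021: 3 months at 2.15% → £318000 × 2.15% × 3/12 = £1709.2500
1 May – 31 Oct 2021: 6 months at 3.75% → £318000 × 3.75% × 6/12 = £5962.5000
1 Nov – 31 Dec 2021: 2 months at 1.35% → £318000 × 1.35% × 2/12 = £715.5000
Total = £8851.0000

£8851.00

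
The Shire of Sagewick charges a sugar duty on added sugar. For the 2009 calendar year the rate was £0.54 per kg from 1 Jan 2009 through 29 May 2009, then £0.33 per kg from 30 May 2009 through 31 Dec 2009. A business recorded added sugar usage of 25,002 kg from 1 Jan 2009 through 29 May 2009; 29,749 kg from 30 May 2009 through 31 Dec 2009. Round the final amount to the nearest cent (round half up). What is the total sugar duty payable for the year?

£23318.25

1 Jan – 29 May 2009: 25,002 kg at £0.54/kg → £13501.08
30 May – 31 Dec 2009: 29,749 kg at £0.33/kg → £9817.17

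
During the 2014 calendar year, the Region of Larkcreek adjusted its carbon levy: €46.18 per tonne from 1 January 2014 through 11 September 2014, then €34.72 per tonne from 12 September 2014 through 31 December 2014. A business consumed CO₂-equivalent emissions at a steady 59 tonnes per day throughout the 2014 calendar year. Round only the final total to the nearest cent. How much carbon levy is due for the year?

€919,434.76

1 January – 11 September 2014: 254 days × 59 tonnes/day = 14,986 tonnes at €46.18/tonne → €692,053.48
12 September – 31 December 2014: 111 days × 59 tonnes/day = 6,549 tonnes at €34.72/tonne → €227,381.28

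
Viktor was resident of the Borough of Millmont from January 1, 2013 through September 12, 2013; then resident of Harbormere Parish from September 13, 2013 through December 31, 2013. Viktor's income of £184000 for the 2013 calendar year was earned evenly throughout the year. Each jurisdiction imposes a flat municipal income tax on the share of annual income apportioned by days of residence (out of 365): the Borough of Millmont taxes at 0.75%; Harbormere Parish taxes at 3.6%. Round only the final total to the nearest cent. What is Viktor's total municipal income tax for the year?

£2960.38

The Borough of Millmont, January 1 – September 12, 2013: 255 days → £184000 × 0.75% × 255/365 = £964.1096
Harbormere Parish, September 13 – December 31, 2013: 110 days → £184000 × 3.6% × 110/365 = £1996.2740
Total = £2960.3836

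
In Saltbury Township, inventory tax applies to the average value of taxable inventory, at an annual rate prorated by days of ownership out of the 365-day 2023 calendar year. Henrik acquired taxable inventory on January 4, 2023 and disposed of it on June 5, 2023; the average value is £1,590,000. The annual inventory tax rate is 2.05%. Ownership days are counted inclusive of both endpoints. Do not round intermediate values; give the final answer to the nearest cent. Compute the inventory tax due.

Days held (January 4 – June 5, 2023): 153 out of 365
Tax = £1,590,000 × 2.05% × 153/365 = £13,663.1096

£13,663.11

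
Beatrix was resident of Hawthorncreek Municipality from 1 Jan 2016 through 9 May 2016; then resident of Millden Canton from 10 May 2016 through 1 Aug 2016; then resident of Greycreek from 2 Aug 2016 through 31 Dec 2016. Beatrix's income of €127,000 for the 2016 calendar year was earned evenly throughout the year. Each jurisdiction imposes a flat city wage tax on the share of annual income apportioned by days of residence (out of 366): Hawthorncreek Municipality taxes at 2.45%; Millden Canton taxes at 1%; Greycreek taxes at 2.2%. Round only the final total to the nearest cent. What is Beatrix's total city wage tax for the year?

Hawthorncreek Municipality, 1 Jan – 9 May 2016: 130 days → €127,000 × 2.45% × 130/366 = €1,105.1776
Millden Canton, 10 May – 1 Aug 2016: 84 days → €127,000 × 1% × 84/366 = €291.4754
Greycreek, 2 Aug – 31 Dec 2016: 152 days → €127,000 × 2.2% × 152/366 = €1,160.3497
Total = €2,557.0027

€2,557.00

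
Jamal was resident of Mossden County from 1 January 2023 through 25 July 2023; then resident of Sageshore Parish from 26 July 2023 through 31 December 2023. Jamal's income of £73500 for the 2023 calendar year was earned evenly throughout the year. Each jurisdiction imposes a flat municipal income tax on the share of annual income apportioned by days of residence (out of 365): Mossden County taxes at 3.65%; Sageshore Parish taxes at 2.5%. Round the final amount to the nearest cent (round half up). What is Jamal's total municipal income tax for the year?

£2314.55

Mossden County, 1 January – 25 July 2023: 206 days → £73500 × 3.65% × 206/365 = £1514.1000
Sageshore Parish, 26 July – 31 December 2023: 159 days → £73500 × 2.5% × 159/365 = £800.4452
Total = £2314.5452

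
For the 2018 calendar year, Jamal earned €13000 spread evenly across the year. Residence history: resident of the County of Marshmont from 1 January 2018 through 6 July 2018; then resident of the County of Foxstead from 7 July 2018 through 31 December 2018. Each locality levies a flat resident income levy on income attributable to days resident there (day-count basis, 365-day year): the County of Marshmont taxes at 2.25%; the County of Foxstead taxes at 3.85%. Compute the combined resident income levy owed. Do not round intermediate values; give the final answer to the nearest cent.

The County of Marshmont, 1 January – 6 July 2018: 187 days → €13000 × 2.25% × 187/365 = €149.8562
The County of Foxstead, 7 July – 31 December 2018: 178 days → €13000 × 3.85% × 178/365 = €244.0795
Total = €393.9356

€393.94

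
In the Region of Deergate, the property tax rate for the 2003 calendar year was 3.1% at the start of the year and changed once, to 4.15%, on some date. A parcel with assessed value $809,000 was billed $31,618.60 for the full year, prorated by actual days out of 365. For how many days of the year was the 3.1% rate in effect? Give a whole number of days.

84 days

Let d = days at the first rate; then 365 − d days at the second rate.
$809,000 × [3.1%·d + 4.15%·(365−d)] / 365 = $31,618.60
Solving gives d = 84, so the new rate took effect on 26 Mar 2003.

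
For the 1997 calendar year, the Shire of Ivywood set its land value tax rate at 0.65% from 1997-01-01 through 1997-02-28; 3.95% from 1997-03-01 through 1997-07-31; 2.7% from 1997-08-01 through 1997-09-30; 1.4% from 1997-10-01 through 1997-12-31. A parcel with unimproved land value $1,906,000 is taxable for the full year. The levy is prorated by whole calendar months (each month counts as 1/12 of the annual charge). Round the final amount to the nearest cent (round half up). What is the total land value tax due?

$48,682.42

1997-01-01 to 1997-02-28: 2 months at 0.65% → $1,906,000 × 0.65% × 2/12 = $2,064.8333
1997-03-01 to 1997-07-31: 5 months at 3.95% → $1,906,000 × 3.95% × 5/12 = $31,369.5833
1997-08-01 to 1997-09-30: 2 months at 2.7% → $1,906,000 × 2.7% × 2/12 = $8,577.0000
1997-10-01 to 1997-12-31: 3 months at 1.4% → $1,906,000 × 1.4% × 3/12 = $6,671.0000
Total = $48,682.4167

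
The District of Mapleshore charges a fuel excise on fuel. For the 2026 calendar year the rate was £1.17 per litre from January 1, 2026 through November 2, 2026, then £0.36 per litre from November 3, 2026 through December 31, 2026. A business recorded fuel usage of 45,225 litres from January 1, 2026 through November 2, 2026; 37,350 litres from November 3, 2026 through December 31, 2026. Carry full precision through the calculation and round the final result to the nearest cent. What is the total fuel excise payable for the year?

January 1 – November 2, 2026: 45,225 litres at £1.17/litre → £52,913.25
November 3 – December 31, 2026: 37,350 litres at £0.36/litre → £13,446.00

£66,359.25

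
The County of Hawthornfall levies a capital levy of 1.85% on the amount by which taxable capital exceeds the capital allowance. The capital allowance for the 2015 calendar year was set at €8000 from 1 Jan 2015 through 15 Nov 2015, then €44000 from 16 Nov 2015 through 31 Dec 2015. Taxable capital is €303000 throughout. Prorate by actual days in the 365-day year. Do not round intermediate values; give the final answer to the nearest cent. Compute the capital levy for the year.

1 Jan – 15 Nov 2015: 319 days, exemption €8000 → (€303000 − €8000) × 1.85% × 319/365 = €4769.7055
16 Nov – 31 Dec 2015: 46 days, exemption €44000 → (€303000 − €44000) × 1.85% × 46/365 = €603.8603
Total = €5373.5658

€5373.57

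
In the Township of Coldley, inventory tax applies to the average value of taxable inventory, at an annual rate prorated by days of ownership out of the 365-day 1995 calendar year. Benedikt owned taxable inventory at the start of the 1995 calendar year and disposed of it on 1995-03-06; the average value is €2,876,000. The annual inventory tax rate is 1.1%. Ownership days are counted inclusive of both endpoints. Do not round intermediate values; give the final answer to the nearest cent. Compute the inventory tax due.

Days held (1995-01-01 to 1995-03-06): 65 out of 365
Tax = €2,876,000 × 1.1% × 65/365 = €5,633.8082

€5,633.81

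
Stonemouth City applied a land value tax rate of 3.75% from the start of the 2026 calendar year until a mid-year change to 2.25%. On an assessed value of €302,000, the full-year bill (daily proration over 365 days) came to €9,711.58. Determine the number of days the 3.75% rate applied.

Let d = days at the first rate; then 365 − d days at the second rate.
€302,000 × [3.75%·d + 2.25%·(365−d)] / 365 = €9,711.58
Solving gives d = 235, so the new rate took effect on 24 August 2026.

235 days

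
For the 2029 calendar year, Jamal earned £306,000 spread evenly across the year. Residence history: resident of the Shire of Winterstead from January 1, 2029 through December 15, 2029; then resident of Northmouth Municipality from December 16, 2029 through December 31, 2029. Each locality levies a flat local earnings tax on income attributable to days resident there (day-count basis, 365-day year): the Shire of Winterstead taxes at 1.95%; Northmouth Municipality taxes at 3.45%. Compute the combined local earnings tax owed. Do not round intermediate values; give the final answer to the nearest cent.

The Shire of Winterstead, January 1 – December 15, 2029: 349 days → £306,000 × 1.95% × 349/365 = £5,705.4329
Northmouth Municipality, December 16 – December 31, 2029: 16 days → £306,000 × 3.45% × 16/365 = £462.7726
Total = £6,168.2055

£6,168.21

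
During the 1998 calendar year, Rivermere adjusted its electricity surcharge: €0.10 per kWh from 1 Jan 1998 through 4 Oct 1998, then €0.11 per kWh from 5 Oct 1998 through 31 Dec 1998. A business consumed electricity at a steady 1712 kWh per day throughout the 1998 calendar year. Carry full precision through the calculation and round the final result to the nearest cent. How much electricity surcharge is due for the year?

€63,994.56

1 Jan – 4 Oct 1998: 277 days × 1712 kWh/day = 474,224 kWh at €0.10/kWh → €47,422.40
5 Oct – 31 Dec 1998: 88 days × 1712 kWh/day = 150,656 kWh at €0.11/kWh → €16,572.16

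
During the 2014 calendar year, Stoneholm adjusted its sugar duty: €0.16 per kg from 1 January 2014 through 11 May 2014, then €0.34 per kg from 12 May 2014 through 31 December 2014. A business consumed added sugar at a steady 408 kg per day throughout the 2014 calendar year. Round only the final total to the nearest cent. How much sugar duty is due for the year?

€41,012.16

1 January – 11 May 2014: 131 days × 408 kg/day = 53,448 kg at €0.16/kg → €8,551.68
12 May – 31 December 2014: 234 days × 408 kg/day = 95,472 kg at €0.34/kg → €32,460.48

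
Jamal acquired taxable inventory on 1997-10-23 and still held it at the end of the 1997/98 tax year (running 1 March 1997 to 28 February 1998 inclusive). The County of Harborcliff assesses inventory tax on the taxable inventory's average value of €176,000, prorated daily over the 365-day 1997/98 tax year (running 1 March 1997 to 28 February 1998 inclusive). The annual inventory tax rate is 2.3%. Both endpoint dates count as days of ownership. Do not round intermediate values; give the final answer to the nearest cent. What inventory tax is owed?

Days held (1997-10-23 to 1998-02-28): 129 out of 365
Tax = €176,000 × 2.3% × 129/365 = €1,430.6630

€1,430.66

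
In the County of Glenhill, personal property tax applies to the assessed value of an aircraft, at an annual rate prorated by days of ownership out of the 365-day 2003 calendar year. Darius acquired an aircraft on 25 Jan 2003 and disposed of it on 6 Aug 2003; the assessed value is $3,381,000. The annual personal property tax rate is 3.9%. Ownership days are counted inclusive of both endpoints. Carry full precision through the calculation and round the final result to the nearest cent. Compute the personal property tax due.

Days held (25 Jan – 6 Aug 2003): 194 out of 365
Tax = $3,381,000 × 3.9% × 194/365 = $70,083.9616

$70,083.96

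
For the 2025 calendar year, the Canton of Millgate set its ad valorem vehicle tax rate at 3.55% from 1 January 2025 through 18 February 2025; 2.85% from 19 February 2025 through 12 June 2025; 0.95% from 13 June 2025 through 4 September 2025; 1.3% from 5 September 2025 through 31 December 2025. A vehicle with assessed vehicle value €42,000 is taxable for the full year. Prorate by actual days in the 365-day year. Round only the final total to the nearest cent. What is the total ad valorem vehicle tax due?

€842.36

1 January – 18 February 2025: 49 days at 3.55% → €42,000 × 3.55% × 49/365 = €200.1616
19 February – 12 June 2025: 114 days at 2.85% → €42,000 × 2.85% × 114/365 = €373.8575
13 June – 4 September 2025: 84 days at 0.95% → €42,000 × 0.95% × 84/365 = €91.8247
5 September – 31 December 2025: 118 days at 1.3% → €42,000 × 1.3% × 118/365 = €176.5151
Total = €842.3589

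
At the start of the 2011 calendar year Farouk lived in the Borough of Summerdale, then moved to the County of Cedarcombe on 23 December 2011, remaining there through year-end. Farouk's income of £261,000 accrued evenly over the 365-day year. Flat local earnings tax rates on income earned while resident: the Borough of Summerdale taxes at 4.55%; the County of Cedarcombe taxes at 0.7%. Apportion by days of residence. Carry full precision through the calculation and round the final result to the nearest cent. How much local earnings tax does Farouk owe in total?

£11,627.73

The Borough of Summerdale, 1 January – 22 December 2011: 356 days → £261,000 × 4.55% × 356/365 = £11,582.6795
The County of Cedarcombe, 23 December – 31 December 2011: 9 days → £261,000 × 0.7% × 9/365 = £45.0493
Total = £11,627.7288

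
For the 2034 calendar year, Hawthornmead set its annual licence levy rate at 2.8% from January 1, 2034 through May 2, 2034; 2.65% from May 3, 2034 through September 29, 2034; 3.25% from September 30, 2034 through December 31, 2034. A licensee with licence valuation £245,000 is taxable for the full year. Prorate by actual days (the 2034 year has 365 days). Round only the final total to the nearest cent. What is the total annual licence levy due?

January 1 – May 2, 2034: 122 days at 2.8% → £245,000 × 2.8% × 122/365 = £2,292.9315
May 3 – September 29, 2034: 150 days at 2.65% → £245,000 × 2.65% × 150/365 = £2,668.1507
September 30 – December 31, 2034: 93 days at 3.25% → £245,000 × 3.25% × 93/365 = £2,028.8014
Total = £6,989.8836

£6,989.88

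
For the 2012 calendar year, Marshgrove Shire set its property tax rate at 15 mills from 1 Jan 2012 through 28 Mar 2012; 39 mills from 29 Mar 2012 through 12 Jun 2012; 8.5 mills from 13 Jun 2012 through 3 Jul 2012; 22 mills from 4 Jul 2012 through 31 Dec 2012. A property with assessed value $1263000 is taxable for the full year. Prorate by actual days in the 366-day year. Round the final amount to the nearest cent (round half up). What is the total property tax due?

$29140.45

1 Jan – 28 Mar 2012: 88 days at 15 mills → $1263000 × 1.5% × 88/366 = $4555.0820
29 Mar – 12 Jun 2012: 76 days at 39 mills → $1263000 × 3.9% × 76/366 = $10228.2295
13 Jun – 3 Jul 2012: 21 days at 8.5 mills → $1263000 × 0.85% × 21/366 = $615.9713
4 Jul – 31 Dec 2012: 181 days at 22 mills → $1263000 × 2.2% × 181/366 = $13741.1639
Total = $29140.4467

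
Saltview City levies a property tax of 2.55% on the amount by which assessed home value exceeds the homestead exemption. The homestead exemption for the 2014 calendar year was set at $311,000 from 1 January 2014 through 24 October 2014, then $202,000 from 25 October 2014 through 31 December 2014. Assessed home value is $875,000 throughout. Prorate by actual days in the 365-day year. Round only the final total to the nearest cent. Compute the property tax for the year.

$14,899.82

1 January – 24 October 2014: 297 days, exemption $311,000 → ($875,000 − $311,000) × 2.55% × 297/365 = $11,702.6137
25 October – 31 December 2014: 68 days, exemption $202,000 → ($875,000 − $202,000) × 2.55% × 68/365 = $3,197.2110
Total = $14,899.8247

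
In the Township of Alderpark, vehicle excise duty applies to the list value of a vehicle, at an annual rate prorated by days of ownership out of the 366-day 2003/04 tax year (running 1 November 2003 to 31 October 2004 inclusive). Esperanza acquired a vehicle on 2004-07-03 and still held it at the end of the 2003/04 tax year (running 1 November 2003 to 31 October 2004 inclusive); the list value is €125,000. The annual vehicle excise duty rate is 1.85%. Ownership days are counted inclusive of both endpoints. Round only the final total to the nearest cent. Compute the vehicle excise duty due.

€764.52

Days held (2004-07-03 to 2004-10-31): 121 out of 366
Tax = €125,000 × 1.85% × 121/366 = €764.5150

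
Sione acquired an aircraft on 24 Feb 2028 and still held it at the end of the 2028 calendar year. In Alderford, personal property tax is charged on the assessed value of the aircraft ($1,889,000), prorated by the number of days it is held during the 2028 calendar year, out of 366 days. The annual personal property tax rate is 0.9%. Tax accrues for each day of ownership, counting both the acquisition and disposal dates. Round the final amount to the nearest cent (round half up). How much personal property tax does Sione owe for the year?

$14,492.66

Days held (24 Feb – 31 Dec 2028): 312 out of 366
Tax = $1,889,000 × 0.9% × 312/366 = $14,492.6557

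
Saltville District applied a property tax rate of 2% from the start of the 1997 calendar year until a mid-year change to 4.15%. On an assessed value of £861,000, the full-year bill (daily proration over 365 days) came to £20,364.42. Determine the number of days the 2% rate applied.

Let d = days at the first rate; then 365 − d days at the second rate.
£861,000 × [2%·d + 4.15%·(365−d)] / 365 = £20,364.42
Solving gives d = 303, so the new rate took effect on 31 October 1997.

303 days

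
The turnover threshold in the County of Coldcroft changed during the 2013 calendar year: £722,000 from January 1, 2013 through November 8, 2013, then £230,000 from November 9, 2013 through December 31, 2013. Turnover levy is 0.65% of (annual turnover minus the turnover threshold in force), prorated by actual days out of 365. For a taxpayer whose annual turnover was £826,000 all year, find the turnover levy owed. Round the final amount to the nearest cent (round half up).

January 1 – November 8, 2013: 312 days, exemption £722,000 → (£826,000 − £722,000) × 0.65% × 312/365 = £577.8411
November 9 – December 31, 2013: 53 days, exemption £230,000 → (£826,000 − £230,000) × 0.65% × 53/365 = £562.5260
Total = £1,140.3671

£1,140.37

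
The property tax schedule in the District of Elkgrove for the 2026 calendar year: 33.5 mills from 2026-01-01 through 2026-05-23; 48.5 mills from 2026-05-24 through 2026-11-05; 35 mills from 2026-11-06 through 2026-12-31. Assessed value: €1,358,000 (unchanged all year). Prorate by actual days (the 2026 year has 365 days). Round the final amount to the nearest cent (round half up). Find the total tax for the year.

€55,069.69

2026-01-01 to 2026-05-23: 143 days at 33.5 mills → €1,358,000 × 3.35% × 143/365 = €17,823.2849
2026-05-24 to 2026-11-05: 166 days at 48.5 mills → €1,358,000 × 4.85% × 166/365 = €29,954.1315
2026-11-06 to 2026-12-31: 56 days at 35 mills → €1,358,000 × 3.5% × 56/365 = €7,292.2740
Total = €55,069.6904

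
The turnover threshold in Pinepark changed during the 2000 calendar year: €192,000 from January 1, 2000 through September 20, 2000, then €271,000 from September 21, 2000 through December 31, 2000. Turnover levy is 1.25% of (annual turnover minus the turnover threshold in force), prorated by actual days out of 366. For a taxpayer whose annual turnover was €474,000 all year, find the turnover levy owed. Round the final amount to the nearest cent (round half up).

January 1 – September 20, 2000: 264 days, exemption €192,000 → (€474,000 − €192,000) × 1.25% × 264/366 = €2,542.6230
September 21 – December 31, 2000: 102 days, exemption €271,000 → (€474,000 − €271,000) × 1.25% × 102/366 = €707.1721
Total = €3,249.7951

€3,249.80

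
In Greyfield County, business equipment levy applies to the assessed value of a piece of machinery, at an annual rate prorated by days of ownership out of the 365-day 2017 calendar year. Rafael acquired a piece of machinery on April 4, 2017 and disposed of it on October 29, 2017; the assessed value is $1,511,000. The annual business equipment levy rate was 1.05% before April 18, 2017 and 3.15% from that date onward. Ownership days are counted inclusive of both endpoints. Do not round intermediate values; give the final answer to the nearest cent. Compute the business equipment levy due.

$26,036.81

April 4 – April 17, 2017: 14 days at 1.05% → $1,511,000 × 1.05% × 14/365 = $608.5397
April 18 – October 29, 2017: 195 days at 3.15% → $1,511,000 × 3.15% × 195/365 = $25,428.2671
Total = $26,036.8068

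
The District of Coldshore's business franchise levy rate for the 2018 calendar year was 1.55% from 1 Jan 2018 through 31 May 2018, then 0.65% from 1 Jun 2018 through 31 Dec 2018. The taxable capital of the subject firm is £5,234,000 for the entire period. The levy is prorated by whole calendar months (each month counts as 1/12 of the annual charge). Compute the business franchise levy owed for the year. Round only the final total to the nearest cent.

1 Jan – 31 May 2018: 5 months at 1.55% → £5,234,000 × 1.55% × 5/12 = £33,802.9167
1 Jun – 31 Dec 2018: 7 months at 0.65% → £5,234,000 × 0.65% × 7/12 = £19,845.5833
Total = £53,648.5000

£53,648.50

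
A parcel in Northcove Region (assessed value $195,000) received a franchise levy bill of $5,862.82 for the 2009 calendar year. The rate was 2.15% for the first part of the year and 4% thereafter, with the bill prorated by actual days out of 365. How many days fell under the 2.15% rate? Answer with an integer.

Let d = days at the first rate; then 365 − d days at the second rate.
$195,000 × [2.15%·d + 4%·(365−d)] / 365 = $5,862.82
Solving gives d = 196, so the new rate took effect on 16 July 2009.

196 days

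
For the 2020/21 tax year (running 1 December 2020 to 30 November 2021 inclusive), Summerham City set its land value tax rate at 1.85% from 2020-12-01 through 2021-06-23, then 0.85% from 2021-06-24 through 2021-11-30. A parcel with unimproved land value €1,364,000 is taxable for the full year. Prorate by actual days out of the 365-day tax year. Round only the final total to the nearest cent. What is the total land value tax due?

2020-12-01 to 2021-06-23: 205 days at 1.85% → €1,364,000 × 1.85% × 205/365 = €14,172.5205
2021-06-24 to 2021-11-30: 160 days at 0.85% → €1,364,000 × 0.85% × 160/365 = €5,082.3014
Total = €19,254.8219

€19,254.82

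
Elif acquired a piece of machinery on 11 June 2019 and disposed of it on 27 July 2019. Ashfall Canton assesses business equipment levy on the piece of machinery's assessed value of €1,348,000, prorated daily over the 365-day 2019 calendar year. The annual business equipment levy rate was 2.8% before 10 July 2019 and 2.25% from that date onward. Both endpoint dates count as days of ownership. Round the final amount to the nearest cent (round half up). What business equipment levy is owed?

€4,494.56

11 June – 9 July 2019: 29 days at 2.8% → €1,348,000 × 2.8% × 29/365 = €2,998.8384
10 July – 27 July 2019: 18 days at 2.25% → €1,348,000 × 2.25% × 18/365 = €1,495.7260
Total = €4,494.5644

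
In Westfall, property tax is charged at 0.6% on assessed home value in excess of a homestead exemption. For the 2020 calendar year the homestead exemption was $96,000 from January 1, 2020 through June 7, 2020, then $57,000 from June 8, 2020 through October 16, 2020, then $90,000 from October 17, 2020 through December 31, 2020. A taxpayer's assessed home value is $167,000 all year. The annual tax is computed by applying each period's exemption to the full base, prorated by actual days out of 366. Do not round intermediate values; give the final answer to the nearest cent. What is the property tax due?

January 1 – June 7, 2020: 159 days, exemption $96,000 → ($167,000 − $96,000) × 0.6% × 159/366 = $185.0656
June 8 – October 16, 2020: 131 days, exemption $57,000 → ($167,000 − $57,000) × 0.6% × 131/366 = $236.2295
October 17 – December 31, 2020: 76 days, exemption $90,000 → ($167,000 − $90,000) × 0.6% × 76/366 = $95.9344
Total = $517.2295

$517.23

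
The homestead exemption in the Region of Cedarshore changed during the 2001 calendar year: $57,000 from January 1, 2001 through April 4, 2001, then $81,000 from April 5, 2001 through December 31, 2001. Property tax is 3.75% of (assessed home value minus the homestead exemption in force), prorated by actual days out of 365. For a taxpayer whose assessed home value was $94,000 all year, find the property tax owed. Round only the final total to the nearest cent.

$719.28

January 1 – April 4, 2001: 94 days, exemption $57,000 → ($94,000 − $57,000) × 3.75% × 94/365 = $357.3288
April 5 – December 31, 2001: 271 days, exemption $81,000 → ($94,000 − $81,000) × 3.75% × 271/365 = $361.9521
Total = $719.2808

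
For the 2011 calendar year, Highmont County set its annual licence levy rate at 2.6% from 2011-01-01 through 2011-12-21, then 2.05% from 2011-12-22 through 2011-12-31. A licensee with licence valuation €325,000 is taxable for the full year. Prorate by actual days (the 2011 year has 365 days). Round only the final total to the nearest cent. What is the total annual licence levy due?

€8,401.03

2011-01-01 to 2011-12-21: 355 days at 2.6% → €325,000 × 2.6% × 355/365 = €8,218.4932
2011-12-22 to 2011-12-31: 10 days at 2.05% → €325,000 × 2.05% × 10/365 = €182.5342
Total = €8,401.0274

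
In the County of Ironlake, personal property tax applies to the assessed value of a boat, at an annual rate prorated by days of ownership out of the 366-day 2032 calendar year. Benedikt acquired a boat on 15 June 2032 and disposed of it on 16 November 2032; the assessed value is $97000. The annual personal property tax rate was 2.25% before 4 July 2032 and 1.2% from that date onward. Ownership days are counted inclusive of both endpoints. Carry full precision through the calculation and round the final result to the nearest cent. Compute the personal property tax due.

$545.82

15 June – 3 July 2032: 19 days at 2.25% → $97000 × 2.25% × 19/366 = $113.2992
4 July – 16 November 2032: 136 days at 1.2% → $97000 × 1.2% × 136/366 = $432.5246
Total = $545.8238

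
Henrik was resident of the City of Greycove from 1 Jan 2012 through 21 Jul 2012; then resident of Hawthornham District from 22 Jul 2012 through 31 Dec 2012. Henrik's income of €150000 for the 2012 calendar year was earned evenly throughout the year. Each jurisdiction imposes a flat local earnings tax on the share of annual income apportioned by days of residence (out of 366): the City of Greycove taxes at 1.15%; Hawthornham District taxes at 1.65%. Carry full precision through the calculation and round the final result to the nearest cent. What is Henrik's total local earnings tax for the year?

The City of Greycove, 1 Jan – 21 Jul 2012: 203 days → €150000 × 1.15% × 203/366 = €956.7623
Hawthornham District, 22 Jul – 31 Dec 2012: 163 days → €150000 × 1.65% × 163/366 = €1102.2541
Total = €2059.0164

€2059.02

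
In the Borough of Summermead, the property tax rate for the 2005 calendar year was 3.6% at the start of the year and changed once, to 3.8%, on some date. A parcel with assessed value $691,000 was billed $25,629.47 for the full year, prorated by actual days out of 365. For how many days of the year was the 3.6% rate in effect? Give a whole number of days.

166 days

Let d = days at the first rate; then 365 − d days at the second rate.
$691,000 × [3.6%·d + 3.8%·(365−d)] / 365 = $25,629.47
Solving gives d = 166, so the new rate took effect on 16 June 2005.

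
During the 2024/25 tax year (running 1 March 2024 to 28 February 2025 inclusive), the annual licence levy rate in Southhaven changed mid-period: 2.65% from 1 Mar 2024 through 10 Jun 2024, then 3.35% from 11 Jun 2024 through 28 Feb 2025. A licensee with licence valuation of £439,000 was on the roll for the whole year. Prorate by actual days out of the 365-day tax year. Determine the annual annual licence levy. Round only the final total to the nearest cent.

1 Mar – 10 Jun 2024: 102 days at 2.65% → £439,000 × 2.65% × 102/365 = £3,251.0055
11 Jun 2024 – 28 Feb 2025: 263 days at 3.35% → £439,000 × 3.35% × 263/365 = £10,596.7384
Total = £13,847.7438

£13,847.74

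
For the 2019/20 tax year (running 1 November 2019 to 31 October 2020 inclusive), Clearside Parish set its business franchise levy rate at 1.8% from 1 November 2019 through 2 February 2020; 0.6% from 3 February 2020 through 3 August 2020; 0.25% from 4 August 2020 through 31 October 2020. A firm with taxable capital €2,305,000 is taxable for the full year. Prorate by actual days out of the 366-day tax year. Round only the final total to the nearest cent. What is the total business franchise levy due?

1 November 2019 – 2 February 2020: 94 days at 1.8% → €2,305,000 × 1.8% × 94/366 = €10,655.9016
3 February – 3 August 2020: 183 days at 0.6% → €2,305,000 × 0.6% × 183/366 = €6,915.0000
4 August – 31 October 2020: 89 days at 0.25% → €2,305,000 × 0.25% × 89/366 = €1,401.2637
Total = €18,972.1653

€18,972.17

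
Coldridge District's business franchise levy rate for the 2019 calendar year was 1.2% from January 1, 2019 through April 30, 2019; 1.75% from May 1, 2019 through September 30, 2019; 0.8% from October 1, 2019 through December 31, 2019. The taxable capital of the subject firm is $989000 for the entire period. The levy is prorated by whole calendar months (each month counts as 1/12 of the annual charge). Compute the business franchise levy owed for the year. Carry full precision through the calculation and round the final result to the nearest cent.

January 1 – April 30, 2019: 4 months at 1.2% → $989000 × 1.2% × 4/12 = $3956.0000
May 1 – September 30, 2019: 5 months at 1.75% → $989000 × 1.75% × 5/12 = $7211.4583
October 1 – December 31, 2019: 3 months at 0.8% → $989000 × 0.8% × 3/12 = $1978.0000
Total = $13145.4583

$13145.46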